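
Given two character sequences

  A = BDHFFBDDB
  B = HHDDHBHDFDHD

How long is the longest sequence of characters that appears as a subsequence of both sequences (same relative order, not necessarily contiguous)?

Match B (A #1, B #6); then D (A #2, B #8); then F (A #5, B #9); then D (A #7, B #10); then D (A #8, B #12) — 5 characters in the same relative order in both. Since dp[9][12] = 5, nothing longer is possible.

5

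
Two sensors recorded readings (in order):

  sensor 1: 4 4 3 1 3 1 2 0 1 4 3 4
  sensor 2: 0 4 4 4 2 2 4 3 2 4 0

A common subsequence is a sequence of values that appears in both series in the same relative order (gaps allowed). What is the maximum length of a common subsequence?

One common subsequence of length 6: 4 [1,3], then 4 [2,4], then 2 [7,6], then 4 [10,7], then 3 [11,8], then 4 [12,10]. The LCS DP gives dp[12][11] = 6, so this is optimal.

6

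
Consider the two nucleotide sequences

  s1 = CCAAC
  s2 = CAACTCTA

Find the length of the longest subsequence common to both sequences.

Match C [2,1]; then A [3,2]; then A [4,3]; then C [5,6] — 4 bases in the same relative order in both. The LCS DP gives dp[5][8] = 4, so this is optimal.

4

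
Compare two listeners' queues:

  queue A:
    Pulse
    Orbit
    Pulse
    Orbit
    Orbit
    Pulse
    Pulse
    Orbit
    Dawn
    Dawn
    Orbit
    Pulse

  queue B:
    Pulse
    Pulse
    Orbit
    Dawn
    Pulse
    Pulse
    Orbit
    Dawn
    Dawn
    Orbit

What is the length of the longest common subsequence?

Taking Pulse [1,1]; then Pulse [3,2]; then Orbit [4,3]; then Pulse [6,5]; then Pulse [7,6]; then Orbit [8,7]; then Dawn [9,8]; then Dawn [10,9]; then Orbit [11,10] gives a common subsequence of length 9. dp[12][10] = 9 confirms this is the maximum.

9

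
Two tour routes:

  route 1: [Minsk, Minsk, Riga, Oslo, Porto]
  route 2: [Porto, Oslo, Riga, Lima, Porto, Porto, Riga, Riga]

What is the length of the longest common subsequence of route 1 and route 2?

2

One common subsequence of length 2: Riga at route 1[3]=route 2[3]; then Porto at route 1[5]=route 2[6]. The LCS DP gives dp[5][8] = 2, so this is optimal.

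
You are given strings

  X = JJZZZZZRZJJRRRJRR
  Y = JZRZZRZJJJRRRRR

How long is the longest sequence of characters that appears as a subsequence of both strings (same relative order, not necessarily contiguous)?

13

One common subsequence of length 13: J (X #2, Y #1), Z (X #3, Y #2), Z (X #6, Y #4), Z (X #7, Y #5), R (X #8, Y #6), Z (X #9, Y #7), J (X #10, Y #9), J (X #11, Y #10), R (X #12, Y #11), R (X #13, Y #12), R (X #14, Y #13), R (X #16, Y #14), R (X #17, Y #15), and the DP table's final entry dp[17][15] is also 13, so no common subsequence is longer.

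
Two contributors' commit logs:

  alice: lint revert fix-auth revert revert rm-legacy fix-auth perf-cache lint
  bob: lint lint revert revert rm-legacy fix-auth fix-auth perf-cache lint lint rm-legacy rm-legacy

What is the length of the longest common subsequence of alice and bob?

7

Pick lint [1,2], then revert [4,3], then revert [5,4], then rm-legacy [6,5], then fix-auth [7,7], then perf-cache [8,8], then lint [9,10]; all 7 commits appear in both, in order. dp[9][12] = 7 confirms this is the maximum.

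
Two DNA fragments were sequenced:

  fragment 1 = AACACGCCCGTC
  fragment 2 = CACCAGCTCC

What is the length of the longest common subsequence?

7

Taking A at fragment 1[1]=fragment 2[2]; then C at fragment 1[3]=fragment 2[4]; then A at fragment 1[4]=fragment 2[5]; then G at fragment 1[6]=fragment 2[6]; then C at fragment 1[7]=fragment 2[7]; then C at fragment 1[9]=fragment 2[9]; then C at fragment 1[12]=fragment 2[10] gives a common subsequence of length 7. The LCS DP gives dp[12][10] = 7, so this is optimal.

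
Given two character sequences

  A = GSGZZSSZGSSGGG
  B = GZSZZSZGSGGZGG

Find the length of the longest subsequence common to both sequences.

11

Taking G (A #1, B #1); then S (A #2, B #3); then Z (A #4, B #4); then Z (A #5, B #5); then S (A #7, B #6); then Z (A #8, B #7); then G (A #9, B #8); then S (A #10, B #9); then G (A #12, B #11); then G (A #13, B #13); then G (A #14, B #14) gives a common subsequence of length 11, and the DP table's final entry dp[14][14] is also 11, so no common subsequence is longer.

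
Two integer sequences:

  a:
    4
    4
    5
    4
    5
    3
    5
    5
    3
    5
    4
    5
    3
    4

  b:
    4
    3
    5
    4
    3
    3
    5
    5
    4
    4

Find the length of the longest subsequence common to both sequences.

8

Pick 4 at a[1]=b[1], 5 at a[3]=b[3], 4 at a[4]=b[4], 3 at a[6]=b[6], 5 at a[8]=b[7], 5 at a[10]=b[8], 4 at a[11]=b[9], 4 at a[14]=b[10]; all 8 values appear in both, in order, and the DP table's final entry dp[14][10] is also 8, so no common subsequence is longer.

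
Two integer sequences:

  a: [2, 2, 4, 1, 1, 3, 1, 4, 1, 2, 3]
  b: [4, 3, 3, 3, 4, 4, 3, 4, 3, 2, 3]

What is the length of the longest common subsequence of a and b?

Let dp[i][j] be the LCS length of the first i values of a and the first j values of b. dp[i][j] = dp[i-1][j-1]+1 when the i-th and j-th values match, else max(dp[i-1][j], dp[i][j-1]).
    ·  4  3  3  3  4  4  3  4  3  2  3
 ·  0  0  0  0  0  0  0  0  0  0  0  0
 2  0  0  0  0  0  0  0  0  0  0  1  1
 2  0  0  0  0  0  0  0  0  0  0  1  1
 4  0  1  1  1  1  1  1  1  1  1  1  1
 1  0  1  1  1  1  1  1  1  1  1  1  1
 1  0  1  1  1  1  1  1  1  1  1  1  1
 3  0  1  2  2  2  2  2  2  2  2  2  2
 1  0  1  2  2  2  2  2  2  2  2  2  2
 4  0  1  2  2  2  3  3  3  3  3  3  3
 1  0  1  2  2  2  3  3  3  3  3  3  3
 2  0  1  2  2  2  3  3  3  3  3  4  4
 3  0  1  2  3  3  3  3  4  4  4  4  5
dp[11][11] = 5. One LCS (by backtracking along matches): 4, 3, 4, 2, 3.

5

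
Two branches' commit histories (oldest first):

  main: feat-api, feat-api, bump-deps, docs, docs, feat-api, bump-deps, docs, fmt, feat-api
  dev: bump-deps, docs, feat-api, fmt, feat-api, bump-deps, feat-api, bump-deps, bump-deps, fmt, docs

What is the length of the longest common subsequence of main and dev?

Pick feat-api (main #1, dev #3); then feat-api (main #2, dev #5); then bump-deps (main #3, dev #6); then feat-api (main #6, dev #7); then bump-deps (main #7, dev #9); then docs (main #8, dev #11); all 6 commits appear in both, in order. dp[10][11] = 6 confirms this is the maximum.

6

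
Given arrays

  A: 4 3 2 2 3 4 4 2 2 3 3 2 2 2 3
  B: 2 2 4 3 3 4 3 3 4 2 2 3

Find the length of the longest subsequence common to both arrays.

9

One common subsequence of length 9: 4 (A #1, B #3) → 3 (A #2, B #4) → 3 (A #5, B #5) → 4 (A #7, B #6) → 3 (A #10, B #7) → 3 (A #11, B #8) → 2 (A #13, B #10) → 2 (A #14, B #11) → 3 (A #15, B #12). dp[15][12] = 9 confirms this is the maximum.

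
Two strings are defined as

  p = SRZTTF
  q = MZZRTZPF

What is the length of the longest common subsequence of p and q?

3

Let dp[i][j] be the LCS length of the first i characters of p and the first j characters of q. dp[i][j] = dp[i-1][j-1]+1 when the i-th and j-th characters match, else max(dp[i-1][j], dp[i][j-1]).
    ·  M  Z  Z  R  T  Z  P  F
 ·  0  0  0  0  0  0  0  0  0
 S  0  0  0  0  0  0  0  0  0
 R  0  0  0  0  1  1  1  1  1
 Z  0  0  1  1  1  1  2  2  2
 T  0  0  1  1  1  2  2  2  2
 T  0  0  1  1  1  2  2  2  2
 F  0  0  1  1  1  2  2  2  3
dp[6][8] = 3. One LCS (by backtracking along matches): RZF.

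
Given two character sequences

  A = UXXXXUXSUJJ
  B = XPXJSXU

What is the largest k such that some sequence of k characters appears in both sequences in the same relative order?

One common subsequence of length 4: X at A[2]=B[1], X at A[3]=B[3], X at A[7]=B[6], U at A[9]=B[7]. dp[11][7] = 4 confirms this is the maximum.

4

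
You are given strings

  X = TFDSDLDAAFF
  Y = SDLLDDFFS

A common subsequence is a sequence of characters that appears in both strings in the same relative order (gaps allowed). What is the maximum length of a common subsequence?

6

Let dp[i][j] be the LCS length of the first i characters of X and the first j characters of Y. dp[i][j] = dp[i-1][j-1]+1 when the i-th and j-th characters match, else max(dp[i-1][j], dp[i][j-1]).
    ·  S  D  L  L  D  D  F  F  S
 ·  0  0  0  0  0  0  0  0  0  0
 T  0  0  0  0  0  0  0  0  0  0
 F  0  0  0  0  0  0  0  1  1  1
 D  0  0  1  1  1  1  1  1  1  1
 S  0  1  1  1  1  1  1  1  1  2
 D  0  1  2  2  2  2  2  2  2  2
 L  0  1  2  3  3  3  3  3  3  3
 D  0  1  2  3  3  4  4  4  4  4
 A  0  1  2  3  3  4  4  4  4  4
 A  0  1  2  3  3  4  4  4  4  4
 F  0  1  2  3  3  4  4  5  5  5
 F  0  1  2  3  3  4  4  5  6  6
dp[11][9] = 6. One LCS (by backtracking along matches): SDLDFF.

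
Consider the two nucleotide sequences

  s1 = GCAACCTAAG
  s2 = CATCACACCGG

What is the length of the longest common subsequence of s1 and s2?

Let dp[i][j] be the LCS length of the first i bases of s1 and the first j bases of s2. dp[i][j] = dp[i-1][j-1]+1 when the i-th and j-th bases match, else max(dp[i-1][j], dp[i][j-1]).
    ·  C  A  T  C  A  C  A  C  C  G  G
 ·  0  0  0  0  0  0  0  0  0  0  0  0
 G  0  0  0  0  0  0  0  0  0  0  1  1
 C  0  1  1  1  1  1  1  1  1  1  1  1
 A  0  1  2  2  2  2  2  2  2  2  2  2
 A  0  1  2  2  2  3  3  3  3  3  3  3
 C  0  1  2  2  3  3  4  4  4  4  4  4
 C  0  1  2  2  3  3  4  4  5  5  5  5
 T  0  1  2  3  3  3  4  4  5  5  5  5
 A  0  1  2  3  3  4  4  5  5  5  5  5
 A  0  1  2  3  3  4  4  5  5  5  5  5
 G  0  1  2  3  3  4  4  5  5  5  6  6
dp[10][11] = 6. One LCS (by backtracking along matches): CAACCG.

6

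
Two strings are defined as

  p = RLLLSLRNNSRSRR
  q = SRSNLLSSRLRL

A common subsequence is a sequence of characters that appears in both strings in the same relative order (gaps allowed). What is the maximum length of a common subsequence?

7

Taking R [1,2] → L [3,5] → L [4,6] → S [5,7] → S [10,8] → R [11,9] → R [13,11] gives a common subsequence of length 7. dp[14][12] = 7 confirms this is the maximum.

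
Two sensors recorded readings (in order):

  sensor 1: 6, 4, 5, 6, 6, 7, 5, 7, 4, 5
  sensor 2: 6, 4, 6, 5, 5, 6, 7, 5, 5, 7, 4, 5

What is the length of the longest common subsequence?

One common subsequence of length 9: 6 (sensor 1 #1, sensor 2 #1) → 4 (sensor 1 #2, sensor 2 #2) → 5 (sensor 1 #3, sensor 2 #5) → 6 (sensor 1 #5, sensor 2 #6) → 7 (sensor 1 #6, sensor 2 #7) → 5 (sensor 1 #7, sensor 2 #9) → 7 (sensor 1 #8, sensor 2 #10) → 4 (sensor 1 #9, sensor 2 #11) → 5 (sensor 1 #10, sensor 2 #12). The LCS DP gives dp[10][12] = 9, so this is optimal.

9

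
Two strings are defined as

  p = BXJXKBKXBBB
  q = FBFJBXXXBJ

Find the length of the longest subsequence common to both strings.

One common subsequence of length 5: B [1,5], X [2,6], X [4,7], X [8,8], B [9,9]. Since dp[11][10] = 5, nothing longer is possible.

5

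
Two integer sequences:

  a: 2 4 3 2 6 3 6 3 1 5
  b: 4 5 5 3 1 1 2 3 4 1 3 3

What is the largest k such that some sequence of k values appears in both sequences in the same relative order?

Let dp[i][j] be the LCS length of the first i values of a and the first j values of b. dp[i][j] = dp[i-1][j-1]+1 when the i-th and j-th values match, else max(dp[i-1][j], dp[i][j-1]).
    ·  4  5  5  3  1  1  2  3  4  1  3  3
 ·  0  0  0  0  0  0  0  0  0  0  0  0  0
 2  0  0  0  0  0  0  0  1  1  1  1  1  1
 4  0  1  1  1  1  1  1  1  1  2  2  2  2
 3  0  1  1  1  2  2  2  2  2  2  2  3  3
 2  0  1  1  1  2  2  2  3  3  3  3  3  3
 6  0  1  1  1  2  2  2  3  3  3  3  3  3
 3  0  1  1  1  2  2  2  3  4  4  4  4  4
 6  0  1  1  1  2  2  2  3  4  4  4  4  4
 3  0  1  1  1  2  2  2  3  4  4  4  5  5
 1  0  1  1  1  2  3  3  3  4  4  5  5  5
 5  0  1  2  2  2  3  3  3  4  4  5  5  5
dp[10][12] = 5. One LCS (by backtracking along matches): 4, 3, 2, 3, 3.

5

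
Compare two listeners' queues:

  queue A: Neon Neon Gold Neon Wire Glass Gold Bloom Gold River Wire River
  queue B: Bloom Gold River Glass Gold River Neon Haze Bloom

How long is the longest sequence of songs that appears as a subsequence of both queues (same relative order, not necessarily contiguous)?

4

Pick Gold [3,2]; then Glass [6,4]; then Gold [7,5]; then Bloom [8,9]; all 4 songs appear in both, in order. Since dp[12][9] = 4, nothing longer is possible.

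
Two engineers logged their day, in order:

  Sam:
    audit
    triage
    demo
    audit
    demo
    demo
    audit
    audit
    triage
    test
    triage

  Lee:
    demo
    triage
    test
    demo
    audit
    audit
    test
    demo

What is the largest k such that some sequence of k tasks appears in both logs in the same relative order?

Match triage at Sam[2]=Lee[2]; then demo at Sam[6]=Lee[4]; then audit at Sam[7]=Lee[5]; then audit at Sam[8]=Lee[6]; then test at Sam[10]=Lee[7] — 5 tasks in the same relative order in both. The LCS DP gives dp[11][8] = 5, so this is optimal.

5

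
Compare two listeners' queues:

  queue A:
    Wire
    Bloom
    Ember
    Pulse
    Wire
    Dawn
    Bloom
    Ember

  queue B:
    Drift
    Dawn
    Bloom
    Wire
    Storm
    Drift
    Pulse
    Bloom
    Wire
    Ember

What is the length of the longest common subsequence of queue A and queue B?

4

Taking Wire [1,4] → Bloom [2,8] → Wire [5,9] → Ember [8,10] gives a common subsequence of length 4. Since dp[8][10] = 4, nothing longer is possible.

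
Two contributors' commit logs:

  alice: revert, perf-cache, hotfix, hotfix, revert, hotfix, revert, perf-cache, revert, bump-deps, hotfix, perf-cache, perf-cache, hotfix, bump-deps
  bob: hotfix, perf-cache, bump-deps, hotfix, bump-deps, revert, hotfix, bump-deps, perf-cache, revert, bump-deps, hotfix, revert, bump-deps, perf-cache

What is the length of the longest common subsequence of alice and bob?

9

Taking perf-cache (alice #2, bob #2); then hotfix (alice #3, bob #4); then revert (alice #5, bob #6); then hotfix (alice #6, bob #7); then perf-cache (alice #8, bob #9); then revert (alice #9, bob #10); then bump-deps (alice #10, bob #11); then hotfix (alice #11, bob #12); then perf-cache (alice #13, bob #15) gives a common subsequence of length 9. The LCS DP gives dp[15][15] = 9, so this is optimal.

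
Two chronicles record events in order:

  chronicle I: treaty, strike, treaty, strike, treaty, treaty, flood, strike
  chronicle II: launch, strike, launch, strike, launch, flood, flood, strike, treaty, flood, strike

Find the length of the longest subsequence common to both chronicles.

5

Match strike [2,4], then strike [4,8], then treaty [6,9], then flood [7,10], then strike [8,11] — 5 events in the same relative order in both. dp[8][11] = 5 confirms this is the maximum.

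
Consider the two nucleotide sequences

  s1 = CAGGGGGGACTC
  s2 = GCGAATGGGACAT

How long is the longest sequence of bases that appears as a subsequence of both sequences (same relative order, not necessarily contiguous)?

Taking C at s1[1]=s2[2] → A at s1[2]=s2[5] → G at s1[6]=s2[7] → G at s1[7]=s2[8] → G at s1[8]=s2[9] → A at s1[9]=s2[10] → C at s1[10]=s2[11] → T at s1[11]=s2[13] gives a common subsequence of length 8. Since dp[12][13] = 8, nothing longer is possible.

8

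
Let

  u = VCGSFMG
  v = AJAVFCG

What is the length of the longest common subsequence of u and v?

Taking V at u[1]=v[4] → C at u[2]=v[6] → G at u[7]=v[7] gives a common subsequence of length 3. Since dp[7][7] = 3, nothing longer is possible.

3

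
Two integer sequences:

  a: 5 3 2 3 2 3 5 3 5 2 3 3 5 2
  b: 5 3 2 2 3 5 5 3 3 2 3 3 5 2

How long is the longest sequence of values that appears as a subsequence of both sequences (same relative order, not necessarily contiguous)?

Pick 5 (a #1, b #1), 3 (a #2, b #2), 2 (a #3, b #3), 2 (a #5, b #4), 3 (a #6, b #5), 5 (a #7, b #7), 3 (a #8, b #9), 2 (a #10, b #10), 3 (a #11, b #11), 3 (a #12, b #12), 5 (a #13, b #13), 2 (a #14, b #14); all 12 values appear in both, in order. Since dp[14][14] = 12, nothing longer is possible.

12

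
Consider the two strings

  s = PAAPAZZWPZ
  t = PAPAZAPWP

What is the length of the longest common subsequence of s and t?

One common subsequence of length 7: P at s[1]=t[1]; then A at s[3]=t[2]; then P at s[4]=t[3]; then A at s[5]=t[4]; then Z at s[6]=t[5]; then W at s[8]=t[8]; then P at s[9]=t[9]. Since dp[10][9] = 7, nothing longer is possible.

7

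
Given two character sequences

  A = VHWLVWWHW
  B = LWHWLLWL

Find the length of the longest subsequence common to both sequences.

One common subsequence of length 4: H at A[2]=B[3] → W at A[3]=B[4] → L at A[4]=B[6] → W at A[6]=B[7]. The LCS DP gives dp[9][8] = 4, so this is optimal.

4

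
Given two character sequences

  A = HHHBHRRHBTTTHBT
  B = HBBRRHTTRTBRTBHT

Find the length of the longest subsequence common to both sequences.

10

Taking H at A[1]=B[1], B at A[4]=B[3], R at A[6]=B[4], R at A[7]=B[5], H at A[8]=B[6], T at A[10]=B[8], T at A[11]=B[10], T at A[12]=B[13], H at A[13]=B[15], T at A[15]=B[16] gives a common subsequence of length 10. dp[15][16] = 10 confirms this is the maximum.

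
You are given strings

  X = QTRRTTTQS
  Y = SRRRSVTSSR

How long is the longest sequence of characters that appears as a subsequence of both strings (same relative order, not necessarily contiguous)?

One common subsequence of length 4: R (X #3, Y #3), then R (X #4, Y #4), then T (X #5, Y #7), then S (X #9, Y #9). Since dp[9][10] = 4, nothing longer is possible.

4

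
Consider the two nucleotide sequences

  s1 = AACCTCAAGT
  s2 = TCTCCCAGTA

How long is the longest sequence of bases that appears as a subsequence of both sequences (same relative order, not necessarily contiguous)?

Match C at s1[3]=s2[4], C at s1[4]=s2[5], C at s1[6]=s2[6], A at s1[8]=s2[7], G at s1[9]=s2[8], T at s1[10]=s2[9] — 6 bases in the same relative order in both. dp[10][10] = 6 confirms this is the maximum.

6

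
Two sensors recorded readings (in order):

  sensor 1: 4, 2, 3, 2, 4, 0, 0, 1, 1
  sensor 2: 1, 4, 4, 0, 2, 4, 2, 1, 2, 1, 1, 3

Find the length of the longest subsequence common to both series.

Pick 4 (sensor 1 #1, sensor 2 #6), then 2 (sensor 1 #2, sensor 2 #7), then 2 (sensor 1 #4, sensor 2 #9), then 1 (sensor 1 #8, sensor 2 #10), then 1 (sensor 1 #9, sensor 2 #11); all 5 values appear in both, in order. Since dp[9][12] = 5, nothing longer is possible.

5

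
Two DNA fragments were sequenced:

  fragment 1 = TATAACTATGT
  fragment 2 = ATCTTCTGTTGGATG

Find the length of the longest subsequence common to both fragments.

7

Taking T at fragment 1[1]=fragment 2[4], T at fragment 1[3]=fragment 2[5], C at fragment 1[6]=fragment 2[6], T at fragment 1[7]=fragment 2[10], A at fragment 1[8]=fragment 2[13], T at fragment 1[9]=fragment 2[14], G at fragment 1[10]=fragment 2[15] gives a common subsequence of length 7. dp[11][15] = 7 confirms this is the maximum.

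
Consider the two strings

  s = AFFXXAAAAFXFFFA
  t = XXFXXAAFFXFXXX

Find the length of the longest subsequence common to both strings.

8

Pick F [3,3], then X [4,4], then X [5,5], then A [6,6], then A [7,7], then F [10,9], then X [11,10], then F [12,11]; all 8 characters appear in both, in order, and the DP table's final entry dp[15][14] is also 8, so no common subsequence is longer.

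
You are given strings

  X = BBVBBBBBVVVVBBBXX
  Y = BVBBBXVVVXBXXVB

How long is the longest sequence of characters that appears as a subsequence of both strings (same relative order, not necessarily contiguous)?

11

Match B (X #2, Y #1), then V (X #3, Y #2), then B (X #4, Y #3), then B (X #5, Y #4), then B (X #6, Y #5), then V (X #9, Y #7), then V (X #10, Y #8), then V (X #11, Y #9), then B (X #15, Y #11), then X (X #16, Y #12), then X (X #17, Y #13) — 11 characters in the same relative order in both. dp[17][15] = 11 confirms this is the maximum.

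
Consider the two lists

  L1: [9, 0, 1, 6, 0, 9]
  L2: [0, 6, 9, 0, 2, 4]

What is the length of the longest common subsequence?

3

Let dp[i][j] be the LCS length of the first i values of L1 and the first j values of L2. dp[i][j] = dp[i-1][j-1]+1 when the i-th and j-th values match, else max(dp[i-1][j], dp[i][j-1]).
    ·  0  6  9  0  2  4
 ·  0  0  0  0  0  0  0
 9  0  0  0  1  1  1  1
 0  0  1  1  1  2  2  2
 1  0  1  1  1  2  2  2
 6  0  1  2  2  2  2  2
 0  0  1  2  2  3  3  3
 9  0  1  2  3  3  3  3
dp[6][6] = 3. One LCS (by backtracking along matches): 0, 6, 0.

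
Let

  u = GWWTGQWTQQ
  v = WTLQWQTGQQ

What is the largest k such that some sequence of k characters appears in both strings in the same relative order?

7

Let dp[i][j] be the LCS length of the first i characters of u and the first j characters of v. dp[i][j] = dp[i-1][j-1]+1 when the i-th and j-th characters match, else max(dp[i-1][j], dp[i][j-1]).
    ·  W  T  L  Q  W  Q  T  G  Q  Q
 ·  0  0  0  0  0  0  0  0  0  0  0
 G  0  0  0  0  0  0  0  0  1  1  1
 W  0  1  1  1  1  1  1  1  1  1  1
 W  0  1  1  1  1  2  2  2  2  2  2
 T  0  1  2  2  2  2  2  3  3  3  3
 G  0  1  2  2  2  2  2  3  4  4  4
 Q  0  1  2  2  3  3  3  3  4  5  5
 W  0  1  2  2  3  4  4  4  4  5  5
 T  0  1  2  2  3  4  4  5  5  5  5
 Q  0  1  2  2  3  4  5  5  5  6  6
 Q  0  1  2  2  3  4  5  5  5  6  7
dp[10][10] = 7. One LCS (by backtracking along matches): WTQWTQQ.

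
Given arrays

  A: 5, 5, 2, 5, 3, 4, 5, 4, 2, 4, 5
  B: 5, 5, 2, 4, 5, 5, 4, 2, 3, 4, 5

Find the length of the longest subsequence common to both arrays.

9

Let dp[i][j] be the LCS length of the first i values of A and the first j values of B. dp[i][j] = dp[i-1][j-1]+1 when the i-th and j-th values match, else max(dp[i-1][j], dp[i][j-1]).
    ·  5  5  2  4  5  5  4  2  3  4  5
 ·  0  0  0  0  0  0  0  0  0  0  0  0
 5  0  1  1  1  1  1  1  1  1  1  1  1
 5  0  1  2  2  2  2  2  2  2  2  2  2
 2  0  1  2  3  3  3  3  3  3  3  3  3
 5  0  1  2  3  3  4  4  4  4  4  4  4
 3  0  1  2  3  3  4  4  4  4  5  5  5
 4  0  1  2  3  4  4  4  5  5  5  6  6
 5  0  1  2  3  4  5  5  5  5  5  6  7
 4  0  1  2  3  4  5  5  6  6  6  6  7
 2  0  1  2  3  4  5  5  6  7  7  7  7
 4  0  1  2  3  4  5  5  6  7  7  8  8
 5  0  1  2  3  4  5  6  6  7  7  8  9
dp[11][11] = 9. One LCS (by backtracking along matches): 5, 5, 2, 5, 5, 4, 2, 4, 5.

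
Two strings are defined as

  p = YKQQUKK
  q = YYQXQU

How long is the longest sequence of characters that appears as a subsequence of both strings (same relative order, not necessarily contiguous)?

Match Y [1,2], Q [3,3], Q [4,5], U [5,6] — 4 characters in the same relative order in both. The LCS DP gives dp[7][6] = 4, so this is optimal.

4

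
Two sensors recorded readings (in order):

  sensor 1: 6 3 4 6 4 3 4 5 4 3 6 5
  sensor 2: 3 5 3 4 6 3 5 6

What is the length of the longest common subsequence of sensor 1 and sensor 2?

6

Let dp[i][j] be the LCS length of the first i values of sensor 1 and the first j values of sensor 2. dp[i][j] = dp[i-1][j-1]+1 when the i-th and j-th values match, else max(dp[i-1][j], dp[i][j-1]).
    ·  3  5  3  4  6  3  5  6
 ·  0  0  0  0  0  0  0  0  0
 6  0  0  0  0  0  1  1  1  1
 3  0  1  1  1  1  1  2  2  2
 4  0  1  1  1  2  2  2  2  2
 6  0  1  1  1  2  3  3  3  3
 4  0  1  1  1  2  3  3  3  3
 3  0  1  1  2  2  3  4  4  4
 4  0  1  1  2  3  3  4  4  4
 5  0  1  2  2  3  3  4  5  5
 4  0  1  2  2  3  3  4  5  5
 3  0  1  2  3  3  3  4  5  5
 6  0  1  2  3  3  4  4  5  6
 5  0  1  2  3  3  4  4  5  6
dp[12][8] = 6. One LCS (by backtracking along matches): 3, 4, 6, 3, 5, 6.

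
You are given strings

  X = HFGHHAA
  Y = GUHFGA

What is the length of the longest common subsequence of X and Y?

Let dp[i][j] be the LCS length of the first i characters of X and the first j characters of Y. dp[i][j] = dp[i-1][j-1]+1 when the i-th and j-th characters match, else max(dp[i-1][j], dp[i][j-1]).
    ·  G  U  H  F  G  A
 ·  0  0  0  0  0  0  0
 H  0  0  0  1  1  1  1
 F  0  0  0  1  2  2  2
 G  0  1  1  1  2  3  3
 H  0  1  1  2  2  3  3
 H  0  1  1  2  2  3  3
 A  0  1  1  2  2  3  4
 A  0  1  1  2  2  3  4
dp[7][6] = 4. One LCS (by backtracking along matches): HFGA.

4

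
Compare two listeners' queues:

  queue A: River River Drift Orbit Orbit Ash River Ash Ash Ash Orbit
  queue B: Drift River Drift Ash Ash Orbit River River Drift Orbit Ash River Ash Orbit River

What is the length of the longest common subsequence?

8

Pick River [1,7], River [2,8], Drift [3,9], Orbit [5,10], Ash [6,11], River [7,12], Ash [10,13], Orbit [11,14]; all 8 songs appear in both, in order. dp[11][15] = 8 confirms this is the maximum.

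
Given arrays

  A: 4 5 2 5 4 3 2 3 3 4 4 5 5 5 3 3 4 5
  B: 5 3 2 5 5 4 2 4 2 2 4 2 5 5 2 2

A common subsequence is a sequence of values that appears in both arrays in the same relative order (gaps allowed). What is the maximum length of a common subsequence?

Taking 5 [2,1], then 2 [3,3], then 5 [4,5], then 4 [5,6], then 2 [7,7], then 4 [10,8], then 4 [11,11], then 5 [12,13], then 5 [13,14] gives a common subsequence of length 9. dp[18][16] = 9 confirms this is the maximum.

9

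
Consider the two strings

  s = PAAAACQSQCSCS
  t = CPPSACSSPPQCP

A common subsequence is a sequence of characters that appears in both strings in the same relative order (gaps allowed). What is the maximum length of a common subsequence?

Match P at s[1]=t[3], then A at s[5]=t[5], then C at s[6]=t[6], then S at s[8]=t[8], then Q at s[9]=t[11], then C at s[10]=t[12] — 6 characters in the same relative order in both. The LCS DP gives dp[13][13] = 6, so this is optimal.

6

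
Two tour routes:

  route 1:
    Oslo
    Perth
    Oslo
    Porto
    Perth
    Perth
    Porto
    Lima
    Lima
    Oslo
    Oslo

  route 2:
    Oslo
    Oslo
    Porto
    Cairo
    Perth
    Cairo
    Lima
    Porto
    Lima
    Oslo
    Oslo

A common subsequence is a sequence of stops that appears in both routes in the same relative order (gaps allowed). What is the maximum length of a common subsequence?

One common subsequence of length 8: Oslo (route 1 #1, route 2 #1), Oslo (route 1 #3, route 2 #2), Porto (route 1 #4, route 2 #3), Perth (route 1 #5, route 2 #5), Porto (route 1 #7, route 2 #8), Lima (route 1 #9, route 2 #9), Oslo (route 1 #10, route 2 #10), Oslo (route 1 #11, route 2 #11), and the DP table's final entry dp[11][11] is also 8, so no common subsequence is longer.

8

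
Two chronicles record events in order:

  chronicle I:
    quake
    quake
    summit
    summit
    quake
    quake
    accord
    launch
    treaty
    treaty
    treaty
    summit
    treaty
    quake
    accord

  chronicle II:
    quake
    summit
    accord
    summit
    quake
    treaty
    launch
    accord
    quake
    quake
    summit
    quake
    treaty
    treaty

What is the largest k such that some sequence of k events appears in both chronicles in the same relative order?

Taking quake [2,1]; then summit [3,2]; then summit [4,4]; then quake [5,10]; then quake [6,12]; then treaty [11,13]; then treaty [13,14] gives a common subsequence of length 7. dp[15][14] = 7 confirms this is the maximum.

7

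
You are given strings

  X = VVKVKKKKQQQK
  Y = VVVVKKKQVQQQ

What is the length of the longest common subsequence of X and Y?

Match V at X[1]=Y[2]; then V at X[2]=Y[3]; then V at X[4]=Y[4]; then K at X[5]=Y[5]; then K at X[6]=Y[6]; then K at X[7]=Y[7]; then Q at X[9]=Y[10]; then Q at X[10]=Y[11]; then Q at X[11]=Y[12] — 9 characters in the same relative order in both, and the DP table's final entry dp[12][12] is also 9, so no common subsequence is longer.

9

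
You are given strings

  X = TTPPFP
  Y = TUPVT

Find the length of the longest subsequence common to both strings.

Match T (X #1, Y #1); then T (X #2, Y #5) — 2 characters in the same relative order in both. dp[6][5] = 2 confirms this is the maximum.

2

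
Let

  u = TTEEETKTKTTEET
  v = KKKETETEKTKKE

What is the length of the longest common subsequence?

7

Match T at u[1]=v[5], T at u[2]=v[7], E at u[3]=v[8], T at u[6]=v[10], K at u[7]=v[11], K at u[9]=v[12], E at u[13]=v[13] — 7 characters in the same relative order in both. dp[14][13] = 7 confirms this is the maximum.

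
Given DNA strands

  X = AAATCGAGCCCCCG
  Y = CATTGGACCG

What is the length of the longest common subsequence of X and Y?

7

One common subsequence of length 7: A (X #1, Y #2); then T (X #4, Y #4); then G (X #6, Y #6); then A (X #7, Y #7); then C (X #12, Y #8); then C (X #13, Y #9); then G (X #14, Y #10). Since dp[14][10] = 7, nothing longer is possible.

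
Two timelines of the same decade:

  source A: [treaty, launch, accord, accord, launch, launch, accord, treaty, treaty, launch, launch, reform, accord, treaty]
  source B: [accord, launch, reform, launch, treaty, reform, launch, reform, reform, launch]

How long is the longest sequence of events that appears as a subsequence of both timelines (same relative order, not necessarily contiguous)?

Taking accord [4,1]; then launch [5,2]; then launch [6,4]; then treaty [8,5]; then launch [10,7]; then launch [11,10] gives a common subsequence of length 6. Since dp[14][10] = 6, nothing longer is possible.

6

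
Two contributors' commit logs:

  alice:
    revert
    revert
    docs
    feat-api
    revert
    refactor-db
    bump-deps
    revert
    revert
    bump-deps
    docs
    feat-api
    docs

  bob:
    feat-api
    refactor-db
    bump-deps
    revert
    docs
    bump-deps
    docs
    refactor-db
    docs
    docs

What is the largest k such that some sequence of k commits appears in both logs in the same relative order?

7

Taking feat-api at alice[4]=bob[1], refactor-db at alice[6]=bob[2], bump-deps at alice[7]=bob[3], revert at alice[8]=bob[4], bump-deps at alice[10]=bob[6], docs at alice[11]=bob[9], docs at alice[13]=bob[10] gives a common subsequence of length 7. dp[13][10] = 7 confirms this is the maximum.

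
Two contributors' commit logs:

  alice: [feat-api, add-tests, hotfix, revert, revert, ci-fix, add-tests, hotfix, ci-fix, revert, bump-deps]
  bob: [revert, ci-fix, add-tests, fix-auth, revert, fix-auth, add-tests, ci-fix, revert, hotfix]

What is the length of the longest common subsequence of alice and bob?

5

Match add-tests (alice #2, bob #3), then revert (alice #4, bob #5), then add-tests (alice #7, bob #7), then ci-fix (alice #9, bob #8), then revert (alice #10, bob #9) — 5 commits in the same relative order in both. The LCS DP gives dp[11][10] = 5, so this is optimal.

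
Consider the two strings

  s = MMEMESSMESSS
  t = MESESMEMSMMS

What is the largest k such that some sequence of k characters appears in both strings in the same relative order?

8

Let dp[i][j] be the LCS length of the first i characters of s and the first j characters of t. dp[i][j] = dp[i-1][j-1]+1 when the i-th and j-th characters match, else max(dp[i-1][j], dp[i][j-1]).
    ·  M  E  S  E  S  M  E  M  S  M  M  S
 ·  0  0  0  0  0  0  0  0  0  0  0  0  0
 M  0  1  1  1  1  1  1  1  1  1  1  1  1
 M  0  1  1  1  1  1  2  2  2  2  2  2  2
 E  0  1  2  2  2  2  2  3  3  3  3  3  3
 M  0  1  2  2  2  2  3  3  4  4  4  4  4
 E  0  1  2  2  3  3  3  4  4  4  4  4  4
 S  0  1  2  3  3  4  4  4  4  5  5  5  5
 S  0  1  2  3  3  4  4  4  4  5  5  5  6
 M  0  1  2  3  3  4  5  5  5  5  6  6  6
 E  0  1  2  3  4  4  5  6  6  6  6  6  6
 S  0  1  2  3  4  5  5  6  6  7  7  7  7
 S  0  1  2  3  4  5  5  6  6  7  7  7  8
 S  0  1  2  3  4  5  5  6  6  7  7  7  8
dp[12][12] = 8. One LCS (by backtracking along matches): MEESMESS.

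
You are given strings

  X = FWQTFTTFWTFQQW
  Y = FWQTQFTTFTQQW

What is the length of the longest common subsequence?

Pick F (X #1, Y #1) → W (X #2, Y #2) → Q (X #3, Y #3) → T (X #4, Y #4) → F (X #5, Y #6) → T (X #6, Y #7) → T (X #7, Y #8) → F (X #8, Y #9) → T (X #10, Y #10) → Q (X #12, Y #11) → Q (X #13, Y #12) → W (X #14, Y #13); all 12 characters appear in both, in order. dp[14][13] = 12 confirms this is the maximum.

12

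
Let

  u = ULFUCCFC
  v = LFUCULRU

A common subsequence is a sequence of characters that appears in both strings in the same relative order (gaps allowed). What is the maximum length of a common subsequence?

Let dp[i][j] be the LCS length of the first i characters of u and the first j characters of v. dp[i][j] = dp[i-1][j-1]+1 when the i-th and j-th characters match, else max(dp[i-1][j], dp[i][j-1]).
    ·  L  F  U  C  U  L  R  U
 ·  0  0  0  0  0  0  0  0  0
 U  0  0  0  1  1  1  1  1  1
 L  0  1  1  1  1  1  2  2  2
 F  0  1  2  2  2  2  2  2  2
 U  0  1  2  3  3  3  3  3  3
 C  0  1  2  3  4  4  4  4  4
 C  0  1  2  3  4  4  4  4  4
 F  0  1  2  3  4  4  4  4  4
 C  0  1  2  3  4  4  4  4  4
dp[8][8] = 4. One LCS (by backtracking along matches): LFUC.

4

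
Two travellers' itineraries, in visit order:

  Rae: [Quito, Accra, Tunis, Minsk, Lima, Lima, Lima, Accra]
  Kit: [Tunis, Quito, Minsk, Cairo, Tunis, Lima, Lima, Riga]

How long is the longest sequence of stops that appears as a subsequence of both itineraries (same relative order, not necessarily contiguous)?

4

Match Quito at Rae[1]=Kit[2], then Tunis at Rae[3]=Kit[5], then Lima at Rae[5]=Kit[6], then Lima at Rae[6]=Kit[7] — 4 stops in the same relative order in both. Since dp[8][8] = 4, nothing longer is possible.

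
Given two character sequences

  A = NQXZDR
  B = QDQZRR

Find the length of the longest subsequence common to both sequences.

Match Q [2,3] → Z [4,4] → R [6,6] — 3 characters in the same relative order in both. dp[6][6] = 3 confirms this is the maximum.

3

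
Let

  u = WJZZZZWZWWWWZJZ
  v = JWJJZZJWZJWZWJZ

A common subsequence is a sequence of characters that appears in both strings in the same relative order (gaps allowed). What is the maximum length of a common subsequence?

Taking W at u[1]=v[2]; then J at u[2]=v[4]; then Z at u[3]=v[5]; then Z at u[4]=v[6]; then Z at u[5]=v[9]; then W at u[7]=v[11]; then Z at u[8]=v[12]; then W at u[12]=v[13]; then J at u[14]=v[14]; then Z at u[15]=v[15] gives a common subsequence of length 10. The LCS DP gives dp[15][15] = 10, so this is optimal.

10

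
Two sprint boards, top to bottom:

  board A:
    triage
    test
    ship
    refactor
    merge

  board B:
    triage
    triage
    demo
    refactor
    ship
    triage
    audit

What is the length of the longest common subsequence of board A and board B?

Taking triage at board A[1]=board B[2]; then ship at board A[3]=board B[5] gives a common subsequence of length 2. The LCS DP gives dp[5][7] = 2, so this is optimal.

2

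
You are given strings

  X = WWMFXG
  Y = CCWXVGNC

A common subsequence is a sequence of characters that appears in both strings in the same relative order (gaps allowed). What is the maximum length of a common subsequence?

3

Let dp[i][j] be the LCS length of the first i characters of X and the first j characters of Y. dp[i][j] = dp[i-1][j-1]+1 when the i-th and j-th characters match, else max(dp[i-1][j], dp[i][j-1]).
    ·  C  C  W  X  V  G  N  C
 ·  0  0  0  0  0  0  0  0  0
 W  0  0  0  1  1  1  1  1  1
 W  0  0  0  1  1  1  1  1  1
 M  0  0  0  1  1  1  1  1  1
 F  0  0  0  1  1  1  1  1  1
 X  0  0  0  1  2  2  2  2  2
 G  0  0  0  1  2  2  3  3  3
dp[6][8] = 3. One LCS (by backtracking along matches): WXG.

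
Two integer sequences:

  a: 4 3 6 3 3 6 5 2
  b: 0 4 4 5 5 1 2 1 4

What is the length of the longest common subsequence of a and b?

3

Let dp[i][j] be the LCS length of the first i values of a and the first j values of b. dp[i][j] = dp[i-1][j-1]+1 when the i-th and j-th values match, else max(dp[i-1][j], dp[i][j-1]).
    ·  0  4  4  5  5  1  2  1  4
 ·  0  0  0  0  0  0  0  0  0  0
 4  0  0  1  1  1  1  1  1  1  1
 3  0  0  1  1  1  1  1  1  1  1
 6  0  0  1  1  1  1  1  1  1  1
 3  0  0  1  1  1  1  1  1  1  1
 3  0  0  1  1  1  1  1  1  1  1
 6  0  0  1  1  1  1  1  1  1  1
 5  0  0  1  1  2  2  2  2  2  2
 2  0  0  1  1  2  2  2  3  3  3
dp[8][9] = 3. One LCS (by backtracking along matches): 4, 5, 2.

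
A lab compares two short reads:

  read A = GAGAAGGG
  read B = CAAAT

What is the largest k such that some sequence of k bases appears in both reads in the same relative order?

Taking A [2,2] → A [4,3] → A [5,4] gives a common subsequence of length 3. Since dp[8][5] = 3, nothing longer is possible.

3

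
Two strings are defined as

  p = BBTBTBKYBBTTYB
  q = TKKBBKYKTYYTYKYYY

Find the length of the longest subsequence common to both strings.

One common subsequence of length 8: T (p #3, q #1); then B (p #4, q #4); then B (p #6, q #5); then K (p #7, q #6); then Y (p #8, q #7); then T (p #11, q #9); then T (p #12, q #12); then Y (p #13, q #17). Since dp[14][17] = 8, nothing longer is possible.

8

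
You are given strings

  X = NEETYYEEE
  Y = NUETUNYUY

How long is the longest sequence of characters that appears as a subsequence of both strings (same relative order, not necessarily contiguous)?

Let dp[i][j] be the LCS length of the first i characters of X and the first j characters of Y. dp[i][j] = dp[i-1][j-1]+1 when the i-th and j-th characters match, else max(dp[i-1][j], dp[i][j-1]).
    ·  N  U  E  T  U  N  Y  U  Y
 ·  0  0  0  0  0  0  0  0  0  0
 N  0  1  1  1  1  1  1  1  1  1
 E  0  1  1  2  2  2  2  2  2  2
 E  0  1  1  2  2  2  2  2  2  2
 T  0  1  1  2  3  3  3  3  3  3
 Y  0  1  1  2  3  3  3  4  4  4
 Y  0  1  1  2  3  3  3  4  4  5
 E  0  1  1  2  3  3  3  4  4  5
 E  0  1  1  2  3  3  3  4  4  5
 E  0  1  1  2  3  3  3  4  4  5
dp[9][9] = 5. One LCS (by backtracking along matches): NETYY.

5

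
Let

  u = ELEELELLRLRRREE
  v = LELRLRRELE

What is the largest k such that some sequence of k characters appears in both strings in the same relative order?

9

Match L (u #5, v #1), E (u #6, v #2), L (u #8, v #3), R (u #9, v #4), L (u #10, v #5), R (u #12, v #6), R (u #13, v #7), E (u #14, v #8), E (u #15, v #10) — 9 characters in the same relative order in both. The LCS DP gives dp[15][10] = 9, so this is optimal.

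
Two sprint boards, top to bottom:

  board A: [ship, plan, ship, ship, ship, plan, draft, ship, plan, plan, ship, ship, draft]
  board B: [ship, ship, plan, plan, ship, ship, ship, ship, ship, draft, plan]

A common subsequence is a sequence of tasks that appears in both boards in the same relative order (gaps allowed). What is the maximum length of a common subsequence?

Match ship [1,2], plan [2,4], ship [4,5], ship [5,6], ship [8,7], ship [11,8], ship [12,9], draft [13,10] — 8 tasks in the same relative order in both. Since dp[13][11] = 8, nothing longer is possible.

8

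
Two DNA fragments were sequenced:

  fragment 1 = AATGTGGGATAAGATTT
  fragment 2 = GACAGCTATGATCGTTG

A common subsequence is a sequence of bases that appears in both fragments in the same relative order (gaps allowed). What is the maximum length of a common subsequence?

11

One common subsequence of length 11: A [1,2], then A [2,4], then G [4,5], then T [5,7], then A [9,8], then T [10,9], then G [13,10], then A [14,11], then T [15,12], then T [16,15], then T [17,16]. Since dp[17][17] = 11, nothing longer is possible.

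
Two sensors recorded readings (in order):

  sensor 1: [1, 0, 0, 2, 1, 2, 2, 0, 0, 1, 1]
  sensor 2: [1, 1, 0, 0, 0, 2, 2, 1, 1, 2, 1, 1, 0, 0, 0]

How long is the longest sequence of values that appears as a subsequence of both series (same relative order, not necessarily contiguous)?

Match 1 at sensor 1[1]=sensor 2[2] → 0 at sensor 1[2]=sensor 2[4] → 0 at sensor 1[3]=sensor 2[5] → 2 at sensor 1[4]=sensor 2[7] → 1 at sensor 1[5]=sensor 2[9] → 2 at sensor 1[6]=sensor 2[10] → 0 at sensor 1[8]=sensor 2[14] → 0 at sensor 1[9]=sensor 2[15] — 8 values in the same relative order in both. dp[11][15] = 8 confirms this is the maximum.

8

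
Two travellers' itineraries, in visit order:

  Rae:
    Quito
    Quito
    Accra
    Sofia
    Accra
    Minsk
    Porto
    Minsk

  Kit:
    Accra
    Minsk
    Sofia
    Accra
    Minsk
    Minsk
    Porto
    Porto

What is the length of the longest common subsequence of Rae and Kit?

One common subsequence of length 5: Accra [3,1], then Sofia [4,3], then Accra [5,4], then Minsk [6,6], then Porto [7,8], and the DP table's final entry dp[8][8] is also 5, so no common subsequence is longer.

5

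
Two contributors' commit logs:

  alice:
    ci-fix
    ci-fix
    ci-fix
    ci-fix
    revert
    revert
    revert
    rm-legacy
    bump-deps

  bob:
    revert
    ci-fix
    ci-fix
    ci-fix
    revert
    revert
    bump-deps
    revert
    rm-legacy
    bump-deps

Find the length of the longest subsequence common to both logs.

8

One common subsequence of length 8: ci-fix (alice #2, bob #2); then ci-fix (alice #3, bob #3); then ci-fix (alice #4, bob #4); then revert (alice #5, bob #5); then revert (alice #6, bob #6); then revert (alice #7, bob #8); then rm-legacy (alice #8, bob #9); then bump-deps (alice #9, bob #10). The LCS DP gives dp[9][10] = 8, so this is optimal.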